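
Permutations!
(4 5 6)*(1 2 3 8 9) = (1 2 3 8 9)(4 5 6) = [0, 2, 3, 8, 5, 6, 4, 7, 9, 1]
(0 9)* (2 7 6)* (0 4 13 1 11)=(0 9 4 13 1 11)(2 7 6)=[9, 11, 7, 3, 13, 5, 2, 6, 8, 4, 10, 0, 12, 1]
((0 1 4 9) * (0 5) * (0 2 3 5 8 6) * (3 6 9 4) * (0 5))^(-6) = (9)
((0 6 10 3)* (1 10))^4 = ((0 6 1 10 3))^4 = (0 3 10 1 6)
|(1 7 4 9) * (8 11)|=4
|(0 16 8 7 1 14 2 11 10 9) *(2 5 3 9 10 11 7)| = |(0 16 8 2 7 1 14 5 3 9)| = 10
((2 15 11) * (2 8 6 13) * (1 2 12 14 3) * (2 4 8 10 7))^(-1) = (1 3 14 12 13 6 8 4)(2 7 10 11 15)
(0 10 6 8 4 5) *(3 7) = (0 10 6 8 4 5)(3 7) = [10, 1, 2, 7, 5, 0, 8, 3, 4, 9, 6]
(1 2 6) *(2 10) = (1 10 2 6) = [0, 10, 6, 3, 4, 5, 1, 7, 8, 9, 2]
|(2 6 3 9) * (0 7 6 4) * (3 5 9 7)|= |(0 3 7 6 5 9 2 4)|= 8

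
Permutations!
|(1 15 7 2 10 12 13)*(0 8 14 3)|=28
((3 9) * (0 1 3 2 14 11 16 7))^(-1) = ((0 1 3 9 2 14 11 16 7))^(-1) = (0 7 16 11 14 2 9 3 1)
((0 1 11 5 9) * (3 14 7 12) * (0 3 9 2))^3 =((0 1 11 5 2)(3 14 7 12 9))^3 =(0 5 1 2 11)(3 12 14 9 7)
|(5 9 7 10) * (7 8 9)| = |(5 7 10)(8 9)| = 6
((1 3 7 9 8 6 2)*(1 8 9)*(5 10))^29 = (1 7 3)(2 6 8)(5 10)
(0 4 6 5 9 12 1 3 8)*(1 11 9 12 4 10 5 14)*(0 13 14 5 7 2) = (0 10 7 2)(1 3 8 13 14)(4 6 5 12 11 9) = [10, 3, 0, 8, 6, 12, 5, 2, 13, 4, 7, 9, 11, 14, 1]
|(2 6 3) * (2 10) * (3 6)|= 3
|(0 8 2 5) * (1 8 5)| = |(0 5)(1 8 2)| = 6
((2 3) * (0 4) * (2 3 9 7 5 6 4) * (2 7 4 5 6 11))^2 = (0 6 11 9)(2 4 7 5)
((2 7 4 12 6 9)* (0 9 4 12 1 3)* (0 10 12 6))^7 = ((0 9 2 7 6 4 1 3 10 12))^7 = (0 3 6 9 10 4 2 12 1 7)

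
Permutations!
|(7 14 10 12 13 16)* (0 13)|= 7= |(0 13 16 7 14 10 12)|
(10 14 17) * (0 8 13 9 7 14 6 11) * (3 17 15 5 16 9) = [8, 1, 2, 17, 4, 16, 11, 14, 13, 7, 6, 0, 12, 3, 15, 5, 9, 10] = (0 8 13 3 17 10 6 11)(5 16 9 7 14 15)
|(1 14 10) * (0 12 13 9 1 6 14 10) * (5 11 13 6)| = 12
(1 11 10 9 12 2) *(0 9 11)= (0 9 12 2 1)(10 11)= [9, 0, 1, 3, 4, 5, 6, 7, 8, 12, 11, 10, 2]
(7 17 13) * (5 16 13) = (5 16 13 7 17) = [0, 1, 2, 3, 4, 16, 6, 17, 8, 9, 10, 11, 12, 7, 14, 15, 13, 5]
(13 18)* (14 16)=(13 18)(14 16)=[0, 1, 2, 3, 4, 5, 6, 7, 8, 9, 10, 11, 12, 18, 16, 15, 14, 17, 13]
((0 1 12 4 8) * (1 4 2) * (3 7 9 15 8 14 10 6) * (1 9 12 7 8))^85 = ((0 4 14 10 6 3 8)(1 7 12 2 9 15))^85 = (0 4 14 10 6 3 8)(1 7 12 2 9 15)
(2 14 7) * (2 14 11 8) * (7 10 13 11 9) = (2 9 7 14 10 13 11 8) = [0, 1, 9, 3, 4, 5, 6, 14, 2, 7, 13, 8, 12, 11, 10]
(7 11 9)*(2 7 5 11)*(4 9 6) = (2 7)(4 9 5 11 6) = [0, 1, 7, 3, 9, 11, 4, 2, 8, 5, 10, 6]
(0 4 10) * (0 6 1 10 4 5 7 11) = (0 5 7 11)(1 10 6) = [5, 10, 2, 3, 4, 7, 1, 11, 8, 9, 6, 0]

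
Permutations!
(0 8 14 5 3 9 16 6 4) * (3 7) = (0 8 14 5 7 3 9 16 6 4) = [8, 1, 2, 9, 0, 7, 4, 3, 14, 16, 10, 11, 12, 13, 5, 15, 6]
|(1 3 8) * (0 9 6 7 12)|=|(0 9 6 7 12)(1 3 8)|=15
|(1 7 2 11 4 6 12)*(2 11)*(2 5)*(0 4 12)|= 12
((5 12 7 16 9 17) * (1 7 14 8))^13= ((1 7 16 9 17 5 12 14 8))^13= (1 17 8 9 14 16 12 7 5)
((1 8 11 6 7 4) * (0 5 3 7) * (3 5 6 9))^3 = ((0 6)(1 8 11 9 3 7 4))^3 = (0 6)(1 9 4 11 7 8 3)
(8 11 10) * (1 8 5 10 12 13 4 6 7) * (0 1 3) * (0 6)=(0 1 8 11 12 13 4)(3 6 7)(5 10)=[1, 8, 2, 6, 0, 10, 7, 3, 11, 9, 5, 12, 13, 4]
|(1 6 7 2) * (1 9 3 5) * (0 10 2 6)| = 14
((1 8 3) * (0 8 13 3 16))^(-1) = (0 16 8)(1 3 13)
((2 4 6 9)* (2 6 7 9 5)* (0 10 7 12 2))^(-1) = ((0 10 7 9 6 5)(2 4 12))^(-1) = (0 5 6 9 7 10)(2 12 4)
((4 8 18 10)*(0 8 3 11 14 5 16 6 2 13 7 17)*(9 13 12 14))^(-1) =(0 17 7 13 9 11 3 4 10 18 8)(2 6 16 5 14 12)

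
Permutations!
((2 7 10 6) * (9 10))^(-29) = (2 7 9 10 6)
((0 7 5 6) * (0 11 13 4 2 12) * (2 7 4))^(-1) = (0 12 2 13 11 6 5 7 4)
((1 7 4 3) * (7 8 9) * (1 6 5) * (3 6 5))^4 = (1 4)(3 9)(5 7)(6 8)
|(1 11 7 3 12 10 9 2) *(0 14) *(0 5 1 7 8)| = 6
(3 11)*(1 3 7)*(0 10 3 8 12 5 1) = (0 10 3 11 7)(1 8 12 5) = [10, 8, 2, 11, 4, 1, 6, 0, 12, 9, 3, 7, 5]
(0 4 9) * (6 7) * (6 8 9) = (0 4 6 7 8 9) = [4, 1, 2, 3, 6, 5, 7, 8, 9, 0]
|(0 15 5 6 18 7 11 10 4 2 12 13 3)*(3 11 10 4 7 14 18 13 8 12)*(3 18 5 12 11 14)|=36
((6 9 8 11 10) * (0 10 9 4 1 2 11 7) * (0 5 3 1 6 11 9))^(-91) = (0 11 10)(4 6)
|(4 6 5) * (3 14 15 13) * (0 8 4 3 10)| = |(0 8 4 6 5 3 14 15 13 10)| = 10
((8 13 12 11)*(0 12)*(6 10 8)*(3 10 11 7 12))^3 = ((0 3 10 8 13)(6 11)(7 12))^3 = (0 8 3 13 10)(6 11)(7 12)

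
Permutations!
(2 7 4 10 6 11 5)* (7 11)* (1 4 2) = (1 4 10 6 7 2 11 5) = [0, 4, 11, 3, 10, 1, 7, 2, 8, 9, 6, 5]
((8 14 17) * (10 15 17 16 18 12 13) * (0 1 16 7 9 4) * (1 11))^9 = (0 17 16 7 13)(1 14 12 4 15)(8 18 9 10 11)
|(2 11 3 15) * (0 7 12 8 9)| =20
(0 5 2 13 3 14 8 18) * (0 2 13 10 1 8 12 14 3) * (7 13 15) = (0 5 15 7 13)(1 8 18 2 10)(12 14) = [5, 8, 10, 3, 4, 15, 6, 13, 18, 9, 1, 11, 14, 0, 12, 7, 16, 17, 2]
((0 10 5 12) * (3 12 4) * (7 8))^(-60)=((0 10 5 4 3 12)(7 8))^(-60)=(12)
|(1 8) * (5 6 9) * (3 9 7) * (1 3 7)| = |(1 8 3 9 5 6)| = 6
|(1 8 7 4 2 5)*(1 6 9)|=8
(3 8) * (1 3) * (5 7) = [0, 3, 2, 8, 4, 7, 6, 5, 1] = (1 3 8)(5 7)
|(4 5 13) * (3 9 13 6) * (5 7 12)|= 8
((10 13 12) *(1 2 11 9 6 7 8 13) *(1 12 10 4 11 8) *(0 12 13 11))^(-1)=((0 12 4)(1 2 8 11 9 6 7)(10 13))^(-1)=(0 4 12)(1 7 6 9 11 8 2)(10 13)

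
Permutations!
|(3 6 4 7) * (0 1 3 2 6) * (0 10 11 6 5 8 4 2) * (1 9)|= 12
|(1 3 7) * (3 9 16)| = |(1 9 16 3 7)| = 5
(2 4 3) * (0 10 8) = (0 10 8)(2 4 3) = [10, 1, 4, 2, 3, 5, 6, 7, 0, 9, 8]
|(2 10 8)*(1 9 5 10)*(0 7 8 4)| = 9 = |(0 7 8 2 1 9 5 10 4)|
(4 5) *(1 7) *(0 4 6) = (0 4 5 6)(1 7) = [4, 7, 2, 3, 5, 6, 0, 1]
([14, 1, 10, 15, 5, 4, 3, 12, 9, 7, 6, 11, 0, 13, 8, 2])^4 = (0 7 8)(2 15 3 6 10)(9 14 12)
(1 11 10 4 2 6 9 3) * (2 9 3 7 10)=(1 11 2 6 3)(4 9 7 10)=[0, 11, 6, 1, 9, 5, 3, 10, 8, 7, 4, 2]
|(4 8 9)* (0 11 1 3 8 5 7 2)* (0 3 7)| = 10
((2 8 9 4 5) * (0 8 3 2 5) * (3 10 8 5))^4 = (0 10)(2 4)(3 9)(5 8)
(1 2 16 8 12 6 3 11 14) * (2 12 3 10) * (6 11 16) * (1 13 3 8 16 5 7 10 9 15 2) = (16)(1 12 11 14 13 3 5 7 10)(2 6 9 15) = [0, 12, 6, 5, 4, 7, 9, 10, 8, 15, 1, 14, 11, 3, 13, 2, 16]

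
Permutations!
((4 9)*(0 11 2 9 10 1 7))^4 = (0 4)(1 2)(7 9)(10 11)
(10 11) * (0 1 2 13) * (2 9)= (0 1 9 2 13)(10 11)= [1, 9, 13, 3, 4, 5, 6, 7, 8, 2, 11, 10, 12, 0]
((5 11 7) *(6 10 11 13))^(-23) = (5 13 6 10 11 7)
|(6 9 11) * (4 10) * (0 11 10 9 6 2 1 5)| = 15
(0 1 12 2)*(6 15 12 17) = (0 1 17 6 15 12 2) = [1, 17, 0, 3, 4, 5, 15, 7, 8, 9, 10, 11, 2, 13, 14, 12, 16, 6]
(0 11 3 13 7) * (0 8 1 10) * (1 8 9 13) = [11, 10, 2, 1, 4, 5, 6, 9, 8, 13, 0, 3, 12, 7] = (0 11 3 1 10)(7 9 13)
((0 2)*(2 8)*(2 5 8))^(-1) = ((0 2)(5 8))^(-1) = (0 2)(5 8)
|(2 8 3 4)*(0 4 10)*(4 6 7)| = |(0 6 7 4 2 8 3 10)| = 8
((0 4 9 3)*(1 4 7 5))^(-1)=(0 3 9 4 1 5 7)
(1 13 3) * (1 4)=(1 13 3 4)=[0, 13, 2, 4, 1, 5, 6, 7, 8, 9, 10, 11, 12, 3]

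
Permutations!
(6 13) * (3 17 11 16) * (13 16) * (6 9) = [0, 1, 2, 17, 4, 5, 16, 7, 8, 6, 10, 13, 12, 9, 14, 15, 3, 11] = (3 17 11 13 9 6 16)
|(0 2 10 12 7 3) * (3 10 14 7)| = 7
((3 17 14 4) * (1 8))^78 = ((1 8)(3 17 14 4))^78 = (3 14)(4 17)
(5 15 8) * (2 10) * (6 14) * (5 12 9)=[0, 1, 10, 3, 4, 15, 14, 7, 12, 5, 2, 11, 9, 13, 6, 8]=(2 10)(5 15 8 12 9)(6 14)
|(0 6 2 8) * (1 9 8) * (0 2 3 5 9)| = |(0 6 3 5 9 8 2 1)| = 8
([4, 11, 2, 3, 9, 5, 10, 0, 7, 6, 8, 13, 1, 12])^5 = [8, 11, 2, 3, 7, 5, 4, 10, 6, 0, 9, 13, 1, 12]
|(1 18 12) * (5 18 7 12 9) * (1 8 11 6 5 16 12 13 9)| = 11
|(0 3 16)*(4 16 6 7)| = |(0 3 6 7 4 16)| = 6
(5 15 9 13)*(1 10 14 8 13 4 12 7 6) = (1 10 14 8 13 5 15 9 4 12 7 6) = [0, 10, 2, 3, 12, 15, 1, 6, 13, 4, 14, 11, 7, 5, 8, 9]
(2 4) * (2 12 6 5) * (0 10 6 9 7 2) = (0 10 6 5)(2 4 12 9 7) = [10, 1, 4, 3, 12, 0, 5, 2, 8, 7, 6, 11, 9]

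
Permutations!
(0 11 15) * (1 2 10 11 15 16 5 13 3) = (0 15)(1 2 10 11 16 5 13 3) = [15, 2, 10, 1, 4, 13, 6, 7, 8, 9, 11, 16, 12, 3, 14, 0, 5]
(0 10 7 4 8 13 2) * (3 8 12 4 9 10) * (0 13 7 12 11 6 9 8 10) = (0 3 10 12 4 11 6 9)(2 13)(7 8) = [3, 1, 13, 10, 11, 5, 9, 8, 7, 0, 12, 6, 4, 2]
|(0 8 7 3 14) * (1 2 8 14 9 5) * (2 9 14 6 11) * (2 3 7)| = |(0 6 11 3 14)(1 9 5)(2 8)| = 30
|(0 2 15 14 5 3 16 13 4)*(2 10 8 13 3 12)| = |(0 10 8 13 4)(2 15 14 5 12)(3 16)| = 10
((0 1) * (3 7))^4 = (7)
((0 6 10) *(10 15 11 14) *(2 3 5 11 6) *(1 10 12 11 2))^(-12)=((0 1 10)(2 3 5)(6 15)(11 14 12))^(-12)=(15)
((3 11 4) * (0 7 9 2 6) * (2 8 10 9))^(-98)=(0 2)(3 11 4)(6 7)(8 10 9)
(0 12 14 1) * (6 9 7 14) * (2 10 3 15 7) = (0 12 6 9 2 10 3 15 7 14 1) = [12, 0, 10, 15, 4, 5, 9, 14, 8, 2, 3, 11, 6, 13, 1, 7]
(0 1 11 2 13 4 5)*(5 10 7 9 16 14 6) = (0 1 11 2 13 4 10 7 9 16 14 6 5) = [1, 11, 13, 3, 10, 0, 5, 9, 8, 16, 7, 2, 12, 4, 6, 15, 14]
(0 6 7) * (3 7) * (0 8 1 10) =(0 6 3 7 8 1 10) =[6, 10, 2, 7, 4, 5, 3, 8, 1, 9, 0]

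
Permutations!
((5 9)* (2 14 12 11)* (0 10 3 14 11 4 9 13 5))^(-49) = (14)(2 11)(5 13)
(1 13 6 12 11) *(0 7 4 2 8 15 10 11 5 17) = (0 7 4 2 8 15 10 11 1 13 6 12 5 17) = [7, 13, 8, 3, 2, 17, 12, 4, 15, 9, 11, 1, 5, 6, 14, 10, 16, 0]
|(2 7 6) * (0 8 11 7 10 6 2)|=7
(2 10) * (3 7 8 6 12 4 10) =(2 3 7 8 6 12 4 10) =[0, 1, 3, 7, 10, 5, 12, 8, 6, 9, 2, 11, 4]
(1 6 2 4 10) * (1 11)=(1 6 2 4 10 11)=[0, 6, 4, 3, 10, 5, 2, 7, 8, 9, 11, 1]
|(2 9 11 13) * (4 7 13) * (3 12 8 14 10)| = |(2 9 11 4 7 13)(3 12 8 14 10)| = 30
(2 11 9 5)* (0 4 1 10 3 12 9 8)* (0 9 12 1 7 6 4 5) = [5, 10, 11, 1, 7, 2, 4, 6, 9, 0, 3, 8, 12] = (12)(0 5 2 11 8 9)(1 10 3)(4 7 6)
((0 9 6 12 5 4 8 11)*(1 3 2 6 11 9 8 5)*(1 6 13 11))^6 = ((0 8 9 1 3 2 13 11)(4 5)(6 12))^6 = (0 13 3 9)(1 8 11 2)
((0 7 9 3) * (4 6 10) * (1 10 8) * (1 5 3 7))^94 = ((0 1 10 4 6 8 5 3)(7 9))^94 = (0 5 6 10)(1 3 8 4)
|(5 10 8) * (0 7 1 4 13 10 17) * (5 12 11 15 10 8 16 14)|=|(0 7 1 4 13 8 12 11 15 10 16 14 5 17)|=14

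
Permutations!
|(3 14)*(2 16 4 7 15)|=10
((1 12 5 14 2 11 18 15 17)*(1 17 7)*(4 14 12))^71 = (1 7 15 18 11 2 14 4)(5 12)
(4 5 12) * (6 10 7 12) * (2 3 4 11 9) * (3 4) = (2 4 5 6 10 7 12 11 9) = [0, 1, 4, 3, 5, 6, 10, 12, 8, 2, 7, 9, 11]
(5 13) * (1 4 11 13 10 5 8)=[0, 4, 2, 3, 11, 10, 6, 7, 1, 9, 5, 13, 12, 8]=(1 4 11 13 8)(5 10)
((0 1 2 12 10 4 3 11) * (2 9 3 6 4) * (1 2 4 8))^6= (0 8 2 1 12 9 10 3 4 11 6)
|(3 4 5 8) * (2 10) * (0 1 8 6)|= |(0 1 8 3 4 5 6)(2 10)|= 14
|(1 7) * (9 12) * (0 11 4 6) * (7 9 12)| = 12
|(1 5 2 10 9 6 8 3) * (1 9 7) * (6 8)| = |(1 5 2 10 7)(3 9 8)| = 15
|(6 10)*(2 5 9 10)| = 5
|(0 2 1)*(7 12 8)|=|(0 2 1)(7 12 8)|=3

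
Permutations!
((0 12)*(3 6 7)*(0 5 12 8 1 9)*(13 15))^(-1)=((0 8 1 9)(3 6 7)(5 12)(13 15))^(-1)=(0 9 1 8)(3 7 6)(5 12)(13 15)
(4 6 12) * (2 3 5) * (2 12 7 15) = (2 3 5 12 4 6 7 15) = [0, 1, 3, 5, 6, 12, 7, 15, 8, 9, 10, 11, 4, 13, 14, 2]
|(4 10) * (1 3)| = 2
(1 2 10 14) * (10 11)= (1 2 11 10 14)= [0, 2, 11, 3, 4, 5, 6, 7, 8, 9, 14, 10, 12, 13, 1]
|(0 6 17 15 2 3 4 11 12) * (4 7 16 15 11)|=5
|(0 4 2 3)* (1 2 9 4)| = |(0 1 2 3)(4 9)| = 4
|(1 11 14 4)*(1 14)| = |(1 11)(4 14)| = 2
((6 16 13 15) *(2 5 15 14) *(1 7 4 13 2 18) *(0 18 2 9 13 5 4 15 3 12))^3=(0 7 16 14 5)(1 6 13 4 12)(2 3 18 15 9)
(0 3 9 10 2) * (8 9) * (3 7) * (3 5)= (0 7 5 3 8 9 10 2)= [7, 1, 0, 8, 4, 3, 6, 5, 9, 10, 2]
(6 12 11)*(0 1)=(0 1)(6 12 11)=[1, 0, 2, 3, 4, 5, 12, 7, 8, 9, 10, 6, 11]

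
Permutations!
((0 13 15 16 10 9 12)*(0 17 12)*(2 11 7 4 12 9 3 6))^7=((0 13 15 16 10 3 6 2 11 7 4 12 17 9))^7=(0 2)(3 17)(4 16)(6 9)(7 15)(10 12)(11 13)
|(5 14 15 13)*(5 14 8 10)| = 3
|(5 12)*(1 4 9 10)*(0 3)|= |(0 3)(1 4 9 10)(5 12)|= 4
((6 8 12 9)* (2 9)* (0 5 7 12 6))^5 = (0 9 2 12 7 5)(6 8)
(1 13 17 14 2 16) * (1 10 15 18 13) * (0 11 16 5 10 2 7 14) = (0 11 16 2 5 10 15 18 13 17)(7 14) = [11, 1, 5, 3, 4, 10, 6, 14, 8, 9, 15, 16, 12, 17, 7, 18, 2, 0, 13]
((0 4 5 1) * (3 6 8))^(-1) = ((0 4 5 1)(3 6 8))^(-1) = (0 1 5 4)(3 8 6)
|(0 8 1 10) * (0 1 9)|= |(0 8 9)(1 10)|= 6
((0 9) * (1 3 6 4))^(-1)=(0 9)(1 4 6 3)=((0 9)(1 3 6 4))^(-1)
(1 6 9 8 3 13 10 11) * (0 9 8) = (0 9)(1 6 8 3 13 10 11) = [9, 6, 2, 13, 4, 5, 8, 7, 3, 0, 11, 1, 12, 10]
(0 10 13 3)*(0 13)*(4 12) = [10, 1, 2, 13, 12, 5, 6, 7, 8, 9, 0, 11, 4, 3] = (0 10)(3 13)(4 12)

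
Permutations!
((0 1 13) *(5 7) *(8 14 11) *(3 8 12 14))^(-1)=(0 13 1)(3 8)(5 7)(11 14 12)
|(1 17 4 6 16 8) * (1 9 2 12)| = 9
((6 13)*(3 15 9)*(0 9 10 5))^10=(0 10 3)(5 15 9)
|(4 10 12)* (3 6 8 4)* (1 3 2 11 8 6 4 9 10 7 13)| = 30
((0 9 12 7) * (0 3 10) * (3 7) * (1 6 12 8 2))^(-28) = (0 10 3 12 6 1 2 8 9)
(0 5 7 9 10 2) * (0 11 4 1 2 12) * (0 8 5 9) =(0 9 10 12 8 5 7)(1 2 11 4) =[9, 2, 11, 3, 1, 7, 6, 0, 5, 10, 12, 4, 8]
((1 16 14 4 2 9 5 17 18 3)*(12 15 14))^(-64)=(1 5 14)(2 12 18)(3 9 15)(4 16 17)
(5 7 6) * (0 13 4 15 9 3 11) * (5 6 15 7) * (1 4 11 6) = (0 13 11)(1 4 7 15 9 3 6) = [13, 4, 2, 6, 7, 5, 1, 15, 8, 3, 10, 0, 12, 11, 14, 9]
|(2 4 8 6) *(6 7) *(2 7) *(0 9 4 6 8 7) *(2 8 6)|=5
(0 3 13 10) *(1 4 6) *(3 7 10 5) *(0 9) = (0 7 10 9)(1 4 6)(3 13 5) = [7, 4, 2, 13, 6, 3, 1, 10, 8, 0, 9, 11, 12, 5]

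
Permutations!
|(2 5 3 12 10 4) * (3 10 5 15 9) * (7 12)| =9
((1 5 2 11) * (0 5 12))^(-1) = ((0 5 2 11 1 12))^(-1) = (0 12 1 11 2 5)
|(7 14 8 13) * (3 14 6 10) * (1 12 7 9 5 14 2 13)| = |(1 12 7 6 10 3 2 13 9 5 14 8)| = 12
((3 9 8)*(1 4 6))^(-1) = (1 6 4)(3 8 9) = ((1 4 6)(3 9 8))^(-1)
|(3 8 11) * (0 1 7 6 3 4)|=|(0 1 7 6 3 8 11 4)|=8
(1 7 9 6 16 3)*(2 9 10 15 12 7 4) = (1 4 2 9 6 16 3)(7 10 15 12) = [0, 4, 9, 1, 2, 5, 16, 10, 8, 6, 15, 11, 7, 13, 14, 12, 3]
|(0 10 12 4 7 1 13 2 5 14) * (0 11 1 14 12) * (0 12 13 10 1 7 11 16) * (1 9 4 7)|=|(0 9 4 11 1 10 12 7 14 16)(2 5 13)|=30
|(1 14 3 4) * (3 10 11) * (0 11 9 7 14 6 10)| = 10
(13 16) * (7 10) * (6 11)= (6 11)(7 10)(13 16)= [0, 1, 2, 3, 4, 5, 11, 10, 8, 9, 7, 6, 12, 16, 14, 15, 13]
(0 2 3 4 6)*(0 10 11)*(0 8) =[2, 1, 3, 4, 6, 5, 10, 7, 0, 9, 11, 8] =(0 2 3 4 6 10 11 8)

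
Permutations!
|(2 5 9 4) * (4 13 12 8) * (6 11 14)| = |(2 5 9 13 12 8 4)(6 11 14)| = 21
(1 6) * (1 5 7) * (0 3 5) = (0 3 5 7 1 6) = [3, 6, 2, 5, 4, 7, 0, 1]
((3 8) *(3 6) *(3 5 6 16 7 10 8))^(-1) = ((5 6)(7 10 8 16))^(-1) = (5 6)(7 16 8 10)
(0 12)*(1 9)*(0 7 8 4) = (0 12 7 8 4)(1 9) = [12, 9, 2, 3, 0, 5, 6, 8, 4, 1, 10, 11, 7]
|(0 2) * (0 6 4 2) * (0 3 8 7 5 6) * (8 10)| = |(0 3 10 8 7 5 6 4 2)| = 9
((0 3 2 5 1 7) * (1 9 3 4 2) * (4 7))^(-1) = (0 7)(1 3 9 5 2 4)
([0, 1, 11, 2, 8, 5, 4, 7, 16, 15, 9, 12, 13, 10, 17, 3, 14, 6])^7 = (2 3 15 9 10 13 12 11)(4 8 16 14 17 6)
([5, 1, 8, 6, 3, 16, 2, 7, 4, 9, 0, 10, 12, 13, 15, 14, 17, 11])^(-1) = [10, 1, 6, 4, 8, 0, 3, 7, 2, 9, 11, 17, 12, 13, 15, 14, 5, 16]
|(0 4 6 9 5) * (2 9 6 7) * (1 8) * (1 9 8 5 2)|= |(0 4 7 1 5)(2 8 9)|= 15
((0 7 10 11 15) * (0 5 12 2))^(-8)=((0 7 10 11 15 5 12 2))^(-8)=(15)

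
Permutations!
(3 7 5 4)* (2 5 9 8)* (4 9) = [0, 1, 5, 7, 3, 9, 6, 4, 2, 8] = (2 5 9 8)(3 7 4)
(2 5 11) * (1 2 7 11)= (1 2 5)(7 11)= [0, 2, 5, 3, 4, 1, 6, 11, 8, 9, 10, 7]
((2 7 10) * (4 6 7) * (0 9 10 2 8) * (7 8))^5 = ((0 9 10 7 2 4 6 8))^5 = (0 4 10 8 2 9 6 7)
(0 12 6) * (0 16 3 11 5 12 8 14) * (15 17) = (0 8 14)(3 11 5 12 6 16)(15 17) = [8, 1, 2, 11, 4, 12, 16, 7, 14, 9, 10, 5, 6, 13, 0, 17, 3, 15]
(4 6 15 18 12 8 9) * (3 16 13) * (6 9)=(3 16 13)(4 9)(6 15 18 12 8)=[0, 1, 2, 16, 9, 5, 15, 7, 6, 4, 10, 11, 8, 3, 14, 18, 13, 17, 12]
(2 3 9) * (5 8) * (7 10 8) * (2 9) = (2 3)(5 7 10 8) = [0, 1, 3, 2, 4, 7, 6, 10, 5, 9, 8]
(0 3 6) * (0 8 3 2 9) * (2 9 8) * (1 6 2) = [9, 6, 8, 2, 4, 5, 1, 7, 3, 0] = (0 9)(1 6)(2 8 3)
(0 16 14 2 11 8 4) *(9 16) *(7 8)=(0 9 16 14 2 11 7 8 4)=[9, 1, 11, 3, 0, 5, 6, 8, 4, 16, 10, 7, 12, 13, 2, 15, 14]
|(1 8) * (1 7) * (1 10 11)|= 5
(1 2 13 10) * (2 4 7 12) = [0, 4, 13, 3, 7, 5, 6, 12, 8, 9, 1, 11, 2, 10] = (1 4 7 12 2 13 10)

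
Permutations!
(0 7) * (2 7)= (0 2 7)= [2, 1, 7, 3, 4, 5, 6, 0]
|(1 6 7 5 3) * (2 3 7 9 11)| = 6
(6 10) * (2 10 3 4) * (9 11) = (2 10 6 3 4)(9 11) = [0, 1, 10, 4, 2, 5, 3, 7, 8, 11, 6, 9]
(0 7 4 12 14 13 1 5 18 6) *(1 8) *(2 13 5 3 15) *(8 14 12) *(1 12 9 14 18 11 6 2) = (0 7 4 8 12 9 14 5 11 6)(1 3 15)(2 13 18) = [7, 3, 13, 15, 8, 11, 0, 4, 12, 14, 10, 6, 9, 18, 5, 1, 16, 17, 2]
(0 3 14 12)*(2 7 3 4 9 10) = (0 4 9 10 2 7 3 14 12) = [4, 1, 7, 14, 9, 5, 6, 3, 8, 10, 2, 11, 0, 13, 12]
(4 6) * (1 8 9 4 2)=(1 8 9 4 6 2)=[0, 8, 1, 3, 6, 5, 2, 7, 9, 4]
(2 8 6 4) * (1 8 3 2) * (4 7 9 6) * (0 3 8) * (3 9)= [9, 0, 8, 2, 1, 5, 7, 3, 4, 6]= (0 9 6 7 3 2 8 4 1)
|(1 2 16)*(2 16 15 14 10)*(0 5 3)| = |(0 5 3)(1 16)(2 15 14 10)| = 12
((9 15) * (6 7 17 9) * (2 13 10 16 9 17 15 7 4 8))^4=(17)(2 9 4 10 15)(6 13 7 8 16)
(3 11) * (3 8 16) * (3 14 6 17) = (3 11 8 16 14 6 17) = [0, 1, 2, 11, 4, 5, 17, 7, 16, 9, 10, 8, 12, 13, 6, 15, 14, 3]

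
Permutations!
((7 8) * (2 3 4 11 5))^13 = ((2 3 4 11 5)(7 8))^13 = (2 11 3 5 4)(7 8)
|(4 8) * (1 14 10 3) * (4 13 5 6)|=|(1 14 10 3)(4 8 13 5 6)|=20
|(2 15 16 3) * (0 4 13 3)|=|(0 4 13 3 2 15 16)|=7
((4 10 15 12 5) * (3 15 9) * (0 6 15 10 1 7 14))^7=((0 6 15 12 5 4 1 7 14)(3 10 9))^7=(0 7 4 12 6 14 1 5 15)(3 10 9)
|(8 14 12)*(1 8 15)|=|(1 8 14 12 15)|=5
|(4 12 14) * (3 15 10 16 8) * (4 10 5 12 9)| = |(3 15 5 12 14 10 16 8)(4 9)| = 8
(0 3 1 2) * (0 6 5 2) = [3, 0, 6, 1, 4, 2, 5] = (0 3 1)(2 6 5)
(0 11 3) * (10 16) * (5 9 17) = [11, 1, 2, 0, 4, 9, 6, 7, 8, 17, 16, 3, 12, 13, 14, 15, 10, 5] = (0 11 3)(5 9 17)(10 16)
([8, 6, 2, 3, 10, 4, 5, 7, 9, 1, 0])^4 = (0 6)(1 10)(4 9)(5 8)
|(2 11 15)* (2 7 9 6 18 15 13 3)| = 20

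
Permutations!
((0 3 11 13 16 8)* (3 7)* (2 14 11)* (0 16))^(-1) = ((0 7 3 2 14 11 13)(8 16))^(-1) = (0 13 11 14 2 3 7)(8 16)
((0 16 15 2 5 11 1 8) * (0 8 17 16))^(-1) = (1 11 5 2 15 16 17)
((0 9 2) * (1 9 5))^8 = (0 9 5 2 1) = ((0 5 1 9 2))^8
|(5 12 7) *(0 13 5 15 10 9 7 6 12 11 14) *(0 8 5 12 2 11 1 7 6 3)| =44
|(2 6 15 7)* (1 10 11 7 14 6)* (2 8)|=6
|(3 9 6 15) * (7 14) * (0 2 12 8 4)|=20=|(0 2 12 8 4)(3 9 6 15)(7 14)|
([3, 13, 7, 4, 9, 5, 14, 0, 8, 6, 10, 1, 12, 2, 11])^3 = [9, 7, 3, 6, 14, 5, 1, 4, 8, 11, 10, 2, 12, 0, 13]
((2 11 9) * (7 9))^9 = (2 11 7 9)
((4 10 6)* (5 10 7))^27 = (4 5 6 7 10)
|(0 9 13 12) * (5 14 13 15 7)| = 8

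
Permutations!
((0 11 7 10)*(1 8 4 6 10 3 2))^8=(0 6 8 2 7)(1 3 11 10 4)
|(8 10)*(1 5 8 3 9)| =6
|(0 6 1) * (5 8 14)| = |(0 6 1)(5 8 14)| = 3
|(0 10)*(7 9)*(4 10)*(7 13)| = 3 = |(0 4 10)(7 9 13)|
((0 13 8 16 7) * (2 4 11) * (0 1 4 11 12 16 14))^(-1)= (0 14 8 13)(1 7 16 12 4)(2 11)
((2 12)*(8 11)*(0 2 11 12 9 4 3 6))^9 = ((0 2 9 4 3 6)(8 12 11))^9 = (12)(0 4)(2 3)(6 9)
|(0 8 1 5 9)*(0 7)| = 6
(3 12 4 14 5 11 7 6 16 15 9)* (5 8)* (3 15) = (3 12 4 14 8 5 11 7 6 16)(9 15) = [0, 1, 2, 12, 14, 11, 16, 6, 5, 15, 10, 7, 4, 13, 8, 9, 3]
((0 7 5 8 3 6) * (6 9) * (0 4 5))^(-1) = ((0 7)(3 9 6 4 5 8))^(-1) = (0 7)(3 8 5 4 6 9)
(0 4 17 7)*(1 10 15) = (0 4 17 7)(1 10 15) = [4, 10, 2, 3, 17, 5, 6, 0, 8, 9, 15, 11, 12, 13, 14, 1, 16, 7]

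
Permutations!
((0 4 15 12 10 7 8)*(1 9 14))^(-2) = ((0 4 15 12 10 7 8)(1 9 14))^(-2) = (0 7 12 4 8 10 15)(1 9 14)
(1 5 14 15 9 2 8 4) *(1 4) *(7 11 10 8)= (1 5 14 15 9 2 7 11 10 8)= [0, 5, 7, 3, 4, 14, 6, 11, 1, 2, 8, 10, 12, 13, 15, 9]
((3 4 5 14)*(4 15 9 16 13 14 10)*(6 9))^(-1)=(3 14 13 16 9 6 15)(4 10 5)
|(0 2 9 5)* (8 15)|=|(0 2 9 5)(8 15)|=4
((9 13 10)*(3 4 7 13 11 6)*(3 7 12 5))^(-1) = ((3 4 12 5)(6 7 13 10 9 11))^(-1) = (3 5 12 4)(6 11 9 10 13 7)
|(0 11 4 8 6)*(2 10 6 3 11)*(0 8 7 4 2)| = 6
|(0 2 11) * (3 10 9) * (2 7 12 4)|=|(0 7 12 4 2 11)(3 10 9)|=6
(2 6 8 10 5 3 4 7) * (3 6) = (2 3 4 7)(5 6 8 10) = [0, 1, 3, 4, 7, 6, 8, 2, 10, 9, 5]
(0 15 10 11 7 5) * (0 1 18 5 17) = (0 15 10 11 7 17)(1 18 5) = [15, 18, 2, 3, 4, 1, 6, 17, 8, 9, 11, 7, 12, 13, 14, 10, 16, 0, 5]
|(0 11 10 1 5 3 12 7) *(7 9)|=9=|(0 11 10 1 5 3 12 9 7)|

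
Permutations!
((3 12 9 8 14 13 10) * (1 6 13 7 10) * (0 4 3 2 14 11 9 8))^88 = (14)(0 8 4 11 3 9 12)(1 6 13)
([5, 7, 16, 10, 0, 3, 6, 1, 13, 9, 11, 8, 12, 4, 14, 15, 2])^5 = (0 8 3 4 11 5 13 10)(1 7)(2 16)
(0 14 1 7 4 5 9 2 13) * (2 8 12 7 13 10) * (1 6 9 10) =(0 14 6 9 8 12 7 4 5 10 2 1 13) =[14, 13, 1, 3, 5, 10, 9, 4, 12, 8, 2, 11, 7, 0, 6]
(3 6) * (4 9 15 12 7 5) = (3 6)(4 9 15 12 7 5) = [0, 1, 2, 6, 9, 4, 3, 5, 8, 15, 10, 11, 7, 13, 14, 12]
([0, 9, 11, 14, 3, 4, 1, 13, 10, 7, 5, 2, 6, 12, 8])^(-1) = (1 6 12 13 7 9)(2 11)(3 4 5 10 8 14)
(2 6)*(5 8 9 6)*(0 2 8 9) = (0 2 5 9 6 8) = [2, 1, 5, 3, 4, 9, 8, 7, 0, 6]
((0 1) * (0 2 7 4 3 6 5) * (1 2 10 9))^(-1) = ((0 2 7 4 3 6 5)(1 10 9))^(-1) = (0 5 6 3 4 7 2)(1 9 10)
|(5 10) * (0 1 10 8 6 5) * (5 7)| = 12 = |(0 1 10)(5 8 6 7)|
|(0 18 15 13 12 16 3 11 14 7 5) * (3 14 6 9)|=|(0 18 15 13 12 16 14 7 5)(3 11 6 9)|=36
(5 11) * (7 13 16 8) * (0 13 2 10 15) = (0 13 16 8 7 2 10 15)(5 11) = [13, 1, 10, 3, 4, 11, 6, 2, 7, 9, 15, 5, 12, 16, 14, 0, 8]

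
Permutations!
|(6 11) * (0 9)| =2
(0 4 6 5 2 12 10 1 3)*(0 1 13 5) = (0 4 6)(1 3)(2 12 10 13 5) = [4, 3, 12, 1, 6, 2, 0, 7, 8, 9, 13, 11, 10, 5]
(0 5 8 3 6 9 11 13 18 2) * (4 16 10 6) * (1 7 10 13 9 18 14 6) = (0 5 8 3 4 16 13 14 6 18 2)(1 7 10)(9 11) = [5, 7, 0, 4, 16, 8, 18, 10, 3, 11, 1, 9, 12, 14, 6, 15, 13, 17, 2]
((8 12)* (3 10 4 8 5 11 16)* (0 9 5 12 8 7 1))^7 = (0 4 16 9 7 3 5 1 10 11)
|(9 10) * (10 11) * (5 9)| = |(5 9 11 10)| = 4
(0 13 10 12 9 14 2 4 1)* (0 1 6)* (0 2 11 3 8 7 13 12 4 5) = (0 12 9 14 11 3 8 7 13 10 4 6 2 5) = [12, 1, 5, 8, 6, 0, 2, 13, 7, 14, 4, 3, 9, 10, 11]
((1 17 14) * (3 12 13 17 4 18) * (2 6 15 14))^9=(1 15 2 13 3 4 14 6 17 12 18)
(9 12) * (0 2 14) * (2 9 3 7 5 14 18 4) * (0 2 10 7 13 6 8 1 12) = (0 9)(1 12 3 13 6 8)(2 18 4 10 7 5 14) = [9, 12, 18, 13, 10, 14, 8, 5, 1, 0, 7, 11, 3, 6, 2, 15, 16, 17, 4]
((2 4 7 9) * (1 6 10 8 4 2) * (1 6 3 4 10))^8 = (10)(1 4 9)(3 7 6)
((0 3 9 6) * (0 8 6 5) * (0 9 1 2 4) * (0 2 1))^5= (0 3)(2 4)(5 9)(6 8)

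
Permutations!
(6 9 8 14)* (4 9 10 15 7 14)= [0, 1, 2, 3, 9, 5, 10, 14, 4, 8, 15, 11, 12, 13, 6, 7]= (4 9 8)(6 10 15 7 14)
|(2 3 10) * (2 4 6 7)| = 6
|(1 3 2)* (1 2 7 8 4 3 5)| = 4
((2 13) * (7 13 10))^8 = (13)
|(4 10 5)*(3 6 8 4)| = |(3 6 8 4 10 5)| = 6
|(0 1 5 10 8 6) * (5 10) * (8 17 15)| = |(0 1 10 17 15 8 6)| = 7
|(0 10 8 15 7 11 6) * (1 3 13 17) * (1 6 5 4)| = |(0 10 8 15 7 11 5 4 1 3 13 17 6)| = 13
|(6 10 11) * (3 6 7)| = 5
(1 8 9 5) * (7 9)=(1 8 7 9 5)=[0, 8, 2, 3, 4, 1, 6, 9, 7, 5]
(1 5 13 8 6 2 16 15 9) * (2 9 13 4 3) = (1 5 4 3 2 16 15 13 8 6 9) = [0, 5, 16, 2, 3, 4, 9, 7, 6, 1, 10, 11, 12, 8, 14, 13, 15]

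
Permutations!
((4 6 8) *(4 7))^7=((4 6 8 7))^7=(4 7 8 6)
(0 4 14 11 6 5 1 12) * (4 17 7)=(0 17 7 4 14 11 6 5 1 12)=[17, 12, 2, 3, 14, 1, 5, 4, 8, 9, 10, 6, 0, 13, 11, 15, 16, 7]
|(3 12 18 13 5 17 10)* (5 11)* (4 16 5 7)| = |(3 12 18 13 11 7 4 16 5 17 10)| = 11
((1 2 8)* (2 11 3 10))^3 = ((1 11 3 10 2 8))^3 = (1 10)(2 11)(3 8)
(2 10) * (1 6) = (1 6)(2 10) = [0, 6, 10, 3, 4, 5, 1, 7, 8, 9, 2]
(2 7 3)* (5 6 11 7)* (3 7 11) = (11)(2 5 6 3) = [0, 1, 5, 2, 4, 6, 3, 7, 8, 9, 10, 11]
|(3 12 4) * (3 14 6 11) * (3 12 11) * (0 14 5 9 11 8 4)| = 10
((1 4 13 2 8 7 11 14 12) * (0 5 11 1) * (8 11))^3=(0 7 13 14 5 1 2 12 8 4 11)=((0 5 8 7 1 4 13 2 11 14 12))^3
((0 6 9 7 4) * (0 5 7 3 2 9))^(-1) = (0 6)(2 3 9)(4 7 5)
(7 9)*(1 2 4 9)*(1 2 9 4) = (1 9 7 2) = [0, 9, 1, 3, 4, 5, 6, 2, 8, 7]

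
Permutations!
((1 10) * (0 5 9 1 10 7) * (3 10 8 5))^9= (0 3 10 8 5 9 1 7)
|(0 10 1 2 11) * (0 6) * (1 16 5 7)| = |(0 10 16 5 7 1 2 11 6)| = 9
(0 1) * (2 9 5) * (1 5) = (0 5 2 9 1) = [5, 0, 9, 3, 4, 2, 6, 7, 8, 1]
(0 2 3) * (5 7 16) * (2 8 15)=(0 8 15 2 3)(5 7 16)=[8, 1, 3, 0, 4, 7, 6, 16, 15, 9, 10, 11, 12, 13, 14, 2, 5]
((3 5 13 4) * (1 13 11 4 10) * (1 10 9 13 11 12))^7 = (1 11 4 3 5 12)(9 13)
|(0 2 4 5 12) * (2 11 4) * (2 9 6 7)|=20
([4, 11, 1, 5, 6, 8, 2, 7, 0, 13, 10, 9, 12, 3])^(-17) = (0 11 8 1 5 2 3 6 13 4 9)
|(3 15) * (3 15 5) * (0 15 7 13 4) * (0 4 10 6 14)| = |(0 15 7 13 10 6 14)(3 5)| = 14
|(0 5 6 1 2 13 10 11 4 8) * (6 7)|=11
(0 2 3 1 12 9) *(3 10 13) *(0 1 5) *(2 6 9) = (0 6 9 1 12 2 10 13 3 5) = [6, 12, 10, 5, 4, 0, 9, 7, 8, 1, 13, 11, 2, 3]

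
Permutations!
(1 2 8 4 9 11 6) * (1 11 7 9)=(1 2 8 4)(6 11)(7 9)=[0, 2, 8, 3, 1, 5, 11, 9, 4, 7, 10, 6]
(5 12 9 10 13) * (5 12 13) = (5 13 12 9 10) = [0, 1, 2, 3, 4, 13, 6, 7, 8, 10, 5, 11, 9, 12]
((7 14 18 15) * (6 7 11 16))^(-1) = ((6 7 14 18 15 11 16))^(-1) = (6 16 11 15 18 14 7)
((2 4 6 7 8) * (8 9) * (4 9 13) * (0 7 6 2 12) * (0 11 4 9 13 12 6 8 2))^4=(0 4 11 12 7)(2 13 9)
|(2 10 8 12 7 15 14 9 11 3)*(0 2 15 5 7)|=10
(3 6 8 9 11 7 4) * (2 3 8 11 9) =(2 3 6 11 7 4 8) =[0, 1, 3, 6, 8, 5, 11, 4, 2, 9, 10, 7]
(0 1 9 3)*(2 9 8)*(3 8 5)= (0 1 5 3)(2 9 8)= [1, 5, 9, 0, 4, 3, 6, 7, 2, 8]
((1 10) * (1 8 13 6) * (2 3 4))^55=(13)(2 3 4)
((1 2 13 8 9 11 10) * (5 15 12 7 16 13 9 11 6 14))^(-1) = ((1 2 9 6 14 5 15 12 7 16 13 8 11 10))^(-1) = (1 10 11 8 13 16 7 12 15 5 14 6 9 2)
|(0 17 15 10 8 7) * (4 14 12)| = |(0 17 15 10 8 7)(4 14 12)| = 6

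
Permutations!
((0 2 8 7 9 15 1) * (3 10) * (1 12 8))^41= (0 1 2)(3 10)(7 9 15 12 8)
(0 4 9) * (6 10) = (0 4 9)(6 10) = [4, 1, 2, 3, 9, 5, 10, 7, 8, 0, 6]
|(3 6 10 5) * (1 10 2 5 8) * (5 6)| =|(1 10 8)(2 6)(3 5)| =6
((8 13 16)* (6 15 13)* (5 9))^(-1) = ((5 9)(6 15 13 16 8))^(-1) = (5 9)(6 8 16 13 15)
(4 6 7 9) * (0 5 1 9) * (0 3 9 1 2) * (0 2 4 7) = [5, 1, 2, 9, 6, 4, 0, 3, 8, 7] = (0 5 4 6)(3 9 7)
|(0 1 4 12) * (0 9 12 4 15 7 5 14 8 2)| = 8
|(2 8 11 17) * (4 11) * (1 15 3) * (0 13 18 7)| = 60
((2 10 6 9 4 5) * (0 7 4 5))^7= ((0 7 4)(2 10 6 9 5))^7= (0 7 4)(2 6 5 10 9)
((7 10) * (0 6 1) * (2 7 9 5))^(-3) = ((0 6 1)(2 7 10 9 5))^(-3) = (2 10 5 7 9)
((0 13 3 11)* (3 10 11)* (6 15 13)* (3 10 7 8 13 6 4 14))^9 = ((0 4 14 3 10 11)(6 15)(7 8 13))^9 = (0 3)(4 10)(6 15)(11 14)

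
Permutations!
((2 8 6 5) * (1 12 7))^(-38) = (1 12 7)(2 6)(5 8)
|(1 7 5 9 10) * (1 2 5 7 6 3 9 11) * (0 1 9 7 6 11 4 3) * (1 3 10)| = |(0 3 7 6)(1 11 9)(2 5 4 10)| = 12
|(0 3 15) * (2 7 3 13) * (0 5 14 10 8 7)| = 21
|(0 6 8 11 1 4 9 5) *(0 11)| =|(0 6 8)(1 4 9 5 11)| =15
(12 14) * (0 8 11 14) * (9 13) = (0 8 11 14 12)(9 13) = [8, 1, 2, 3, 4, 5, 6, 7, 11, 13, 10, 14, 0, 9, 12]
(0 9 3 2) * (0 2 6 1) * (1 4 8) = (0 9 3 6 4 8 1) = [9, 0, 2, 6, 8, 5, 4, 7, 1, 3]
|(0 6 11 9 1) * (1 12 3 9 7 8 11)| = 3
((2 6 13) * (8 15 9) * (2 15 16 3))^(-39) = (2 6 13 15 9 8 16 3)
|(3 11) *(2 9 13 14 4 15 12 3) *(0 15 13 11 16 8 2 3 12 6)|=6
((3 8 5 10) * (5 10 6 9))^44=((3 8 10)(5 6 9))^44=(3 10 8)(5 9 6)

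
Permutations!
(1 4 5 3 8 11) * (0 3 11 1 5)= (0 3 8 1 4)(5 11)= [3, 4, 2, 8, 0, 11, 6, 7, 1, 9, 10, 5]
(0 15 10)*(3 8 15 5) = (0 5 3 8 15 10) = [5, 1, 2, 8, 4, 3, 6, 7, 15, 9, 0, 11, 12, 13, 14, 10]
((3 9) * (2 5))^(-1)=(2 5)(3 9)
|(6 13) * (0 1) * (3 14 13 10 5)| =|(0 1)(3 14 13 6 10 5)| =6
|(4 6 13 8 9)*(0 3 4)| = 7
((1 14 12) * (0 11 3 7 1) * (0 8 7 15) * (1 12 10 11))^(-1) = ((0 1 14 10 11 3 15)(7 12 8))^(-1) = (0 15 3 11 10 14 1)(7 8 12)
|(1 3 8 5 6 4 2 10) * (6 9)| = |(1 3 8 5 9 6 4 2 10)| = 9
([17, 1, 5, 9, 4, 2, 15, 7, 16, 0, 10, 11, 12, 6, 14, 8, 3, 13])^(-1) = (0 9 3 16 8 15 6 13 17)(2 5)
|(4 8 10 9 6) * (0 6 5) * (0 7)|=8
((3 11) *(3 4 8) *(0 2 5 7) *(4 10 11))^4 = ((0 2 5 7)(3 4 8)(10 11))^4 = (11)(3 4 8)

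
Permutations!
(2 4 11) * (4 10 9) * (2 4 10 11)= (2 11 4)(9 10)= [0, 1, 11, 3, 2, 5, 6, 7, 8, 10, 9, 4]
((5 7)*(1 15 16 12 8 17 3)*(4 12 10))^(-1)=(1 3 17 8 12 4 10 16 15)(5 7)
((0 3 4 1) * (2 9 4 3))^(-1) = ((0 2 9 4 1))^(-1) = (0 1 4 9 2)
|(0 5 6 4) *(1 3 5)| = |(0 1 3 5 6 4)| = 6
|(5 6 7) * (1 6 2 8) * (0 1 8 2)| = |(8)(0 1 6 7 5)| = 5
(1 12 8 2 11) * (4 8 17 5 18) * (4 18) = [0, 12, 11, 3, 8, 4, 6, 7, 2, 9, 10, 1, 17, 13, 14, 15, 16, 5, 18] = (18)(1 12 17 5 4 8 2 11)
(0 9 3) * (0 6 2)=(0 9 3 6 2)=[9, 1, 0, 6, 4, 5, 2, 7, 8, 3]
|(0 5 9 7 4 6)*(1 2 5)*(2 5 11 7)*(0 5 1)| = 7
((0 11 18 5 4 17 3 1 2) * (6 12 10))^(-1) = (0 2 1 3 17 4 5 18 11)(6 10 12)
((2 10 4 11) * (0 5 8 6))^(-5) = ((0 5 8 6)(2 10 4 11))^(-5) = (0 6 8 5)(2 11 4 10)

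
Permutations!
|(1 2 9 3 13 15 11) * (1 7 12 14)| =10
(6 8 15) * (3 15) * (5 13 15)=[0, 1, 2, 5, 4, 13, 8, 7, 3, 9, 10, 11, 12, 15, 14, 6]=(3 5 13 15 6 8)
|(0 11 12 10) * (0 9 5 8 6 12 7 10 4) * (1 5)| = 11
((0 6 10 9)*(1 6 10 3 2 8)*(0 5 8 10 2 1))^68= ((0 2 10 9 5 8)(1 6 3))^68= (0 10 5)(1 3 6)(2 9 8)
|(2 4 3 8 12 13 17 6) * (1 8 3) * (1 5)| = 9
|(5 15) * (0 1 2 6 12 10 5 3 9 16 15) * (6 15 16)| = |(16)(0 1 2 15 3 9 6 12 10 5)| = 10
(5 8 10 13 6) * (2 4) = [0, 1, 4, 3, 2, 8, 5, 7, 10, 9, 13, 11, 12, 6] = (2 4)(5 8 10 13 6)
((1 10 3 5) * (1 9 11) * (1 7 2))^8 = ((1 10 3 5 9 11 7 2))^8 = (11)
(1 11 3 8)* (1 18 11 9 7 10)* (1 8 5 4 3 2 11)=(1 9 7 10 8 18)(2 11)(3 5 4)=[0, 9, 11, 5, 3, 4, 6, 10, 18, 7, 8, 2, 12, 13, 14, 15, 16, 17, 1]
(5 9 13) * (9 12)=(5 12 9 13)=[0, 1, 2, 3, 4, 12, 6, 7, 8, 13, 10, 11, 9, 5]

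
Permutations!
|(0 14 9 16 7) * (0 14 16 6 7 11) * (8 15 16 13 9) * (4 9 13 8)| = |(0 8 15 16 11)(4 9 6 7 14)| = 5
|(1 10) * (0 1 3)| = 4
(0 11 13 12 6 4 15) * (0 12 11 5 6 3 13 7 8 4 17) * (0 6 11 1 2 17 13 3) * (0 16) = (0 5 11 7 8 4 15 12 16)(1 2 17 6 13) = [5, 2, 17, 3, 15, 11, 13, 8, 4, 9, 10, 7, 16, 1, 14, 12, 0, 6]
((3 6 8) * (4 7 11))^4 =(3 6 8)(4 7 11)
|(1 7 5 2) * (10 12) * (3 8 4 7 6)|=8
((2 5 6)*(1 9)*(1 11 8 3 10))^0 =((1 9 11 8 3 10)(2 5 6))^0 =(11)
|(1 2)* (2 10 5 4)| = 5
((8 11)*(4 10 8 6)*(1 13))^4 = (13)(4 6 11 8 10)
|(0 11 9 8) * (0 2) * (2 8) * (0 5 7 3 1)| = 8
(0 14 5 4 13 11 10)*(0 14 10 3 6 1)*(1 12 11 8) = [10, 0, 2, 6, 13, 4, 12, 7, 1, 9, 14, 3, 11, 8, 5] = (0 10 14 5 4 13 8 1)(3 6 12 11)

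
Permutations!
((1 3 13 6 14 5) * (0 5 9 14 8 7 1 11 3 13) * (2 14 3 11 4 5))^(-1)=((0 2 14 9 3)(1 13 6 8 7)(4 5))^(-1)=(0 3 9 14 2)(1 7 8 6 13)(4 5)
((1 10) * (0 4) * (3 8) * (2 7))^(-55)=(0 4)(1 10)(2 7)(3 8)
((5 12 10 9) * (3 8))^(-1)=(3 8)(5 9 10 12)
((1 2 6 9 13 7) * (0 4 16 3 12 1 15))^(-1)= (0 15 7 13 9 6 2 1 12 3 16 4)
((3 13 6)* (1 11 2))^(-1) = (1 2 11)(3 6 13)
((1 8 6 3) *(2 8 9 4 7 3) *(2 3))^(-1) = ((1 9 4 7 2 8 6 3))^(-1) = (1 3 6 8 2 7 4 9)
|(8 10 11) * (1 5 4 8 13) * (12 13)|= 8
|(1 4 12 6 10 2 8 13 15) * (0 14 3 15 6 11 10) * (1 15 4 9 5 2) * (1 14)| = |(15)(0 1 9 5 2 8 13 6)(3 4 12 11 10 14)| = 24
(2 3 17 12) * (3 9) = [0, 1, 9, 17, 4, 5, 6, 7, 8, 3, 10, 11, 2, 13, 14, 15, 16, 12] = (2 9 3 17 12)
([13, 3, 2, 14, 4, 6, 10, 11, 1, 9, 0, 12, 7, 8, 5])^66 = (0 1 5)(3 6 13)(8 14 10)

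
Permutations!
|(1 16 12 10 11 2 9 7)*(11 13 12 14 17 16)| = |(1 11 2 9 7)(10 13 12)(14 17 16)| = 15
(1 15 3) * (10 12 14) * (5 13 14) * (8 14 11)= (1 15 3)(5 13 11 8 14 10 12)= [0, 15, 2, 1, 4, 13, 6, 7, 14, 9, 12, 8, 5, 11, 10, 3]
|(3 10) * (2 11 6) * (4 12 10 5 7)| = 6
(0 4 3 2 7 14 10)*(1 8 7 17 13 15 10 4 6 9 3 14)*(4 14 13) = (0 6 9 3 2 17 4 13 15 10)(1 8 7) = [6, 8, 17, 2, 13, 5, 9, 1, 7, 3, 0, 11, 12, 15, 14, 10, 16, 4]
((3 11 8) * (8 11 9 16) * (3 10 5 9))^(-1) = (5 10 8 16 9)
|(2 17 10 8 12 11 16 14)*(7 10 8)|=|(2 17 8 12 11 16 14)(7 10)|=14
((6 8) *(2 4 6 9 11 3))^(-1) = (2 3 11 9 8 6 4)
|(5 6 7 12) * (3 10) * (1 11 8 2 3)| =|(1 11 8 2 3 10)(5 6 7 12)| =12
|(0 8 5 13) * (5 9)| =|(0 8 9 5 13)| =5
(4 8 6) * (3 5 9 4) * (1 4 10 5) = [0, 4, 2, 1, 8, 9, 3, 7, 6, 10, 5] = (1 4 8 6 3)(5 9 10)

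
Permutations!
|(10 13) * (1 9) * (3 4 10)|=4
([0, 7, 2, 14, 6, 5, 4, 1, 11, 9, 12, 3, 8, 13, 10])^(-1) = [0, 7, 2, 11, 6, 5, 4, 1, 12, 9, 14, 8, 10, 13, 3]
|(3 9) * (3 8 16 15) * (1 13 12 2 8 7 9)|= 8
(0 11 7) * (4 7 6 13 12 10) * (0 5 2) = (0 11 6 13 12 10 4 7 5 2) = [11, 1, 0, 3, 7, 2, 13, 5, 8, 9, 4, 6, 10, 12]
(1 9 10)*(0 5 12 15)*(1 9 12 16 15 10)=(0 5 16 15)(1 12 10 9)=[5, 12, 2, 3, 4, 16, 6, 7, 8, 1, 9, 11, 10, 13, 14, 0, 15]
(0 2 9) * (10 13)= (0 2 9)(10 13)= [2, 1, 9, 3, 4, 5, 6, 7, 8, 0, 13, 11, 12, 10]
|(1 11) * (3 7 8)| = 6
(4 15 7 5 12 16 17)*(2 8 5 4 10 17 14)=(2 8 5 12 16 14)(4 15 7)(10 17)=[0, 1, 8, 3, 15, 12, 6, 4, 5, 9, 17, 11, 16, 13, 2, 7, 14, 10]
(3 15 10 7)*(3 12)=[0, 1, 2, 15, 4, 5, 6, 12, 8, 9, 7, 11, 3, 13, 14, 10]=(3 15 10 7 12)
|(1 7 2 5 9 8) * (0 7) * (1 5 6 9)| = |(0 7 2 6 9 8 5 1)| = 8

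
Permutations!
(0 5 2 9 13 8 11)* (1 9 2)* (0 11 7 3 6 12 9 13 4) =(0 5 1 13 8 7 3 6 12 9 4) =[5, 13, 2, 6, 0, 1, 12, 3, 7, 4, 10, 11, 9, 8]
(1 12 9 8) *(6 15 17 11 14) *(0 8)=(0 8 1 12 9)(6 15 17 11 14)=[8, 12, 2, 3, 4, 5, 15, 7, 1, 0, 10, 14, 9, 13, 6, 17, 16, 11]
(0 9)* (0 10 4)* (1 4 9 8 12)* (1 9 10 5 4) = [8, 1, 2, 3, 0, 4, 6, 7, 12, 5, 10, 11, 9] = (0 8 12 9 5 4)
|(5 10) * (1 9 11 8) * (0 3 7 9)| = |(0 3 7 9 11 8 1)(5 10)| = 14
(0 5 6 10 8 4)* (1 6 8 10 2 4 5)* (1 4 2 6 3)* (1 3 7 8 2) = (10)(0 4)(1 7 8 5 2) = [4, 7, 1, 3, 0, 2, 6, 8, 5, 9, 10]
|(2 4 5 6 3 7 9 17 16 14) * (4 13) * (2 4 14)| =|(2 13 14 4 5 6 3 7 9 17 16)| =11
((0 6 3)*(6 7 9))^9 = ((0 7 9 6 3))^9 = (0 3 6 9 7)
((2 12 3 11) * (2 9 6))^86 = (2 3 9)(6 12 11)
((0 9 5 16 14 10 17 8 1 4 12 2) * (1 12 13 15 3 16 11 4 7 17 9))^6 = ((0 1 7 17 8 12 2)(3 16 14 10 9 5 11 4 13 15))^6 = (0 2 12 8 17 7 1)(3 11 14 13 9)(4 10 15 5 16)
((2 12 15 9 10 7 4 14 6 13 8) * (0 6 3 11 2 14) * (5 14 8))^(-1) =(0 4 7 10 9 15 12 2 11 3 14 5 13 6)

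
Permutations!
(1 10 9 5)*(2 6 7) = [0, 10, 6, 3, 4, 1, 7, 2, 8, 5, 9] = (1 10 9 5)(2 6 7)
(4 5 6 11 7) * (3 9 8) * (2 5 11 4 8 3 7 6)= (2 5)(3 9)(4 11 6)(7 8)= [0, 1, 5, 9, 11, 2, 4, 8, 7, 3, 10, 6]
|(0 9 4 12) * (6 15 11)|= |(0 9 4 12)(6 15 11)|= 12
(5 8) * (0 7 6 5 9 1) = (0 7 6 5 8 9 1) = [7, 0, 2, 3, 4, 8, 5, 6, 9, 1]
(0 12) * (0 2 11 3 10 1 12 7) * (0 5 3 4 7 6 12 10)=(0 6 12 2 11 4 7 5 3)(1 10)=[6, 10, 11, 0, 7, 3, 12, 5, 8, 9, 1, 4, 2]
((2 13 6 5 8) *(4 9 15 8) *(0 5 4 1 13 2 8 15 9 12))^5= (15)(0 4 13 5 12 6 1)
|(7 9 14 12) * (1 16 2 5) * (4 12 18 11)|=28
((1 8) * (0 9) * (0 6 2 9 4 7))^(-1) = (0 7 4)(1 8)(2 6 9)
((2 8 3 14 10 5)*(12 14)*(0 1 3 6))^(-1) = (0 6 8 2 5 10 14 12 3 1)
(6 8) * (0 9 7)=(0 9 7)(6 8)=[9, 1, 2, 3, 4, 5, 8, 0, 6, 7]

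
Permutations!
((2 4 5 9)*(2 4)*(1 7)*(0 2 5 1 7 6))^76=(0 6 1 4 9 5 2)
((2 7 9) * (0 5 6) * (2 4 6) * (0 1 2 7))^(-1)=((0 5 7 9 4 6 1 2))^(-1)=(0 2 1 6 4 9 7 5)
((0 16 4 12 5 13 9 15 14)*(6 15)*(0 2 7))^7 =((0 16 4 12 5 13 9 6 15 14 2 7))^7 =(0 6 4 14 5 7 9 16 15 12 2 13)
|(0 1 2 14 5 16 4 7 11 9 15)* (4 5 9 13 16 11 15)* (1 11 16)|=10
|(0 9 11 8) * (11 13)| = 5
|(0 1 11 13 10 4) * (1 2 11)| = |(0 2 11 13 10 4)| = 6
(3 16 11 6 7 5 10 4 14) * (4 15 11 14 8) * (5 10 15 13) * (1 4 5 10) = [0, 4, 2, 16, 8, 15, 7, 1, 5, 9, 13, 6, 12, 10, 3, 11, 14] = (1 4 8 5 15 11 6 7)(3 16 14)(10 13)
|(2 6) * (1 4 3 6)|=5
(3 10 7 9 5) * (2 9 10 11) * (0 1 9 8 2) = (0 1 9 5 3 11)(2 8)(7 10) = [1, 9, 8, 11, 4, 3, 6, 10, 2, 5, 7, 0]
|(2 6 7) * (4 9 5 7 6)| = |(2 4 9 5 7)| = 5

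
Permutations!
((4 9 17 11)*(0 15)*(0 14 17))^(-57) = (0 9 4 11 17 14 15) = ((0 15 14 17 11 4 9))^(-57)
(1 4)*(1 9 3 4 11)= [0, 11, 2, 4, 9, 5, 6, 7, 8, 3, 10, 1]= (1 11)(3 4 9)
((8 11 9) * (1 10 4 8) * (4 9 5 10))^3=((1 4 8 11 5 10 9))^3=(1 11 9 8 10 4 5)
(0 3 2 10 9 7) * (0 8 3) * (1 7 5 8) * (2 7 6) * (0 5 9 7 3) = [5, 6, 10, 3, 4, 8, 2, 1, 0, 9, 7] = (0 5 8)(1 6 2 10 7)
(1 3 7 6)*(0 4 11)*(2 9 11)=(0 4 2 9 11)(1 3 7 6)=[4, 3, 9, 7, 2, 5, 1, 6, 8, 11, 10, 0]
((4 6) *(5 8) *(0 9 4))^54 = (0 4)(6 9)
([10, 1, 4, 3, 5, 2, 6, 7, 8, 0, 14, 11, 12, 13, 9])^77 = (0 10 14 9)(2 5 4)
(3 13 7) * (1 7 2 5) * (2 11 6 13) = (1 7 3 2 5)(6 13 11) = [0, 7, 5, 2, 4, 1, 13, 3, 8, 9, 10, 6, 12, 11]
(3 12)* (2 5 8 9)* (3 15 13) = (2 5 8 9)(3 12 15 13) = [0, 1, 5, 12, 4, 8, 6, 7, 9, 2, 10, 11, 15, 3, 14, 13]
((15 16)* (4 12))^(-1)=((4 12)(15 16))^(-1)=(4 12)(15 16)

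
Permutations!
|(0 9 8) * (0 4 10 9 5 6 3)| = |(0 5 6 3)(4 10 9 8)| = 4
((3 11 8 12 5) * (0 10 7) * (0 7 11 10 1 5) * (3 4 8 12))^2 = (0 5 8 10 12 1 4 3 11)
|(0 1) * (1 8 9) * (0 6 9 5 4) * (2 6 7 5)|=9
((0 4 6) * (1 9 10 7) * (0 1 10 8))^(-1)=((0 4 6 1 9 8)(7 10))^(-1)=(0 8 9 1 6 4)(7 10)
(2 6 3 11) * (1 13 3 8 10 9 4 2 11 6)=[0, 13, 1, 6, 2, 5, 8, 7, 10, 4, 9, 11, 12, 3]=(1 13 3 6 8 10 9 4 2)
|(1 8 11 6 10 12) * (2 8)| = 7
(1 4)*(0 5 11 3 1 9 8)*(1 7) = (0 5 11 3 7 1 4 9 8) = [5, 4, 2, 7, 9, 11, 6, 1, 0, 8, 10, 3]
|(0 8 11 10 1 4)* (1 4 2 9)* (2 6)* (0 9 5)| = 10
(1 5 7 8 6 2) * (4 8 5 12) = (1 12 4 8 6 2)(5 7) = [0, 12, 1, 3, 8, 7, 2, 5, 6, 9, 10, 11, 4]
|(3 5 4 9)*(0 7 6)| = 12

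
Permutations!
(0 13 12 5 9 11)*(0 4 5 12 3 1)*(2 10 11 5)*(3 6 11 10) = [13, 0, 3, 1, 2, 9, 11, 7, 8, 5, 10, 4, 12, 6] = (0 13 6 11 4 2 3 1)(5 9)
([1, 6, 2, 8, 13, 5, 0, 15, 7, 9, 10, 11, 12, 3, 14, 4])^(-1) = (0 6 1)(3 13 4 15 7 8)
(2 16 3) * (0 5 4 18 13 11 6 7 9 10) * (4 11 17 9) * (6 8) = (0 5 11 8 6 7 4 18 13 17 9 10)(2 16 3) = [5, 1, 16, 2, 18, 11, 7, 4, 6, 10, 0, 8, 12, 17, 14, 15, 3, 9, 13]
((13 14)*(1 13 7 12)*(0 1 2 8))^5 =(0 12 13 8 7 1 2 14)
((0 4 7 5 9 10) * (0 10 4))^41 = (10)(4 7 5 9)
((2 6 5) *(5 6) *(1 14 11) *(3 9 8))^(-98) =((1 14 11)(2 5)(3 9 8))^(-98) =(1 14 11)(3 9 8)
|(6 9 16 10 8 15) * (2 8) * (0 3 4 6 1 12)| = |(0 3 4 6 9 16 10 2 8 15 1 12)| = 12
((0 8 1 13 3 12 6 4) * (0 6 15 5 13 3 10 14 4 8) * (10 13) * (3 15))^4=(1 14)(4 15)(5 6)(8 10)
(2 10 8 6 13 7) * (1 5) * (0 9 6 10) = (0 9 6 13 7 2)(1 5)(8 10) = [9, 5, 0, 3, 4, 1, 13, 2, 10, 6, 8, 11, 12, 7]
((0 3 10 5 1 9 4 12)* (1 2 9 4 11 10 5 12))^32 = ((0 3 5 2 9 11 10 12)(1 4))^32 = (12)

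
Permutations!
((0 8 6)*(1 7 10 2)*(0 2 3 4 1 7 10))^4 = ((0 8 6 2 7)(1 10 3 4))^4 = (10)(0 7 2 6 8)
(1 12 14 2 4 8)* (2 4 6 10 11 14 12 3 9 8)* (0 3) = (0 3 9 8 1)(2 6 10 11 14 4) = [3, 0, 6, 9, 2, 5, 10, 7, 1, 8, 11, 14, 12, 13, 4]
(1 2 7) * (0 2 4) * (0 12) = (0 2 7 1 4 12) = [2, 4, 7, 3, 12, 5, 6, 1, 8, 9, 10, 11, 0]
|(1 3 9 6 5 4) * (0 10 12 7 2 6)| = |(0 10 12 7 2 6 5 4 1 3 9)| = 11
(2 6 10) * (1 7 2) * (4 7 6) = (1 6 10)(2 4 7) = [0, 6, 4, 3, 7, 5, 10, 2, 8, 9, 1]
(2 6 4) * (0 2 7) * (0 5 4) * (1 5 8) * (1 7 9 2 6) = (0 6)(1 5 4 9 2)(7 8) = [6, 5, 1, 3, 9, 4, 0, 8, 7, 2]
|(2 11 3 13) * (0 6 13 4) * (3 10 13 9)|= |(0 6 9 3 4)(2 11 10 13)|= 20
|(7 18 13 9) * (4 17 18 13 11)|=12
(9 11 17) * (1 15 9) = [0, 15, 2, 3, 4, 5, 6, 7, 8, 11, 10, 17, 12, 13, 14, 9, 16, 1] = (1 15 9 11 17)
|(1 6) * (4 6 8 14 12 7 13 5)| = 9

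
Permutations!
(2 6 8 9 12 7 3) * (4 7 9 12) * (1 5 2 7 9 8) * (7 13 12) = (1 5 2 6)(3 13 12 8 7)(4 9) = [0, 5, 6, 13, 9, 2, 1, 3, 7, 4, 10, 11, 8, 12]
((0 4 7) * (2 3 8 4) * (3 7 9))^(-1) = (0 7 2)(3 9 4 8)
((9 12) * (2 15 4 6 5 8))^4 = ((2 15 4 6 5 8)(9 12))^4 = (2 5 4)(6 15 8)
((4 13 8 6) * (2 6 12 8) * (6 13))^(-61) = (2 13)(4 6)(8 12)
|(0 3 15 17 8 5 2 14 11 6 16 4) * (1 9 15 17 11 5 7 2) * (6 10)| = 16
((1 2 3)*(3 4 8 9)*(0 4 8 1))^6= (0 3 9 8 2 1 4)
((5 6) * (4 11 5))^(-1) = ((4 11 5 6))^(-1) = (4 6 5 11)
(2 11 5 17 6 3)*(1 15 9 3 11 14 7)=(1 15 9 3 2 14 7)(5 17 6 11)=[0, 15, 14, 2, 4, 17, 11, 1, 8, 3, 10, 5, 12, 13, 7, 9, 16, 6]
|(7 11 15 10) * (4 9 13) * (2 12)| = 12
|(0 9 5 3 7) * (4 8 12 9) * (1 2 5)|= 10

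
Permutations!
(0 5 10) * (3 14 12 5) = [3, 1, 2, 14, 4, 10, 6, 7, 8, 9, 0, 11, 5, 13, 12] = (0 3 14 12 5 10)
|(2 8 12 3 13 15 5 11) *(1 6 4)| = 24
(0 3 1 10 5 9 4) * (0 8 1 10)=[3, 0, 2, 10, 8, 9, 6, 7, 1, 4, 5]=(0 3 10 5 9 4 8 1)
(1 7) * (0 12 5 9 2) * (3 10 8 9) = (0 12 5 3 10 8 9 2)(1 7) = [12, 7, 0, 10, 4, 3, 6, 1, 9, 2, 8, 11, 5]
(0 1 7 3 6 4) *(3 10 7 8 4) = (0 1 8 4)(3 6)(7 10) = [1, 8, 2, 6, 0, 5, 3, 10, 4, 9, 7]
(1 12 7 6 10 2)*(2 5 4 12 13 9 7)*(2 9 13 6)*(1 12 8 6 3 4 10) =[0, 3, 12, 4, 8, 10, 1, 2, 6, 7, 5, 11, 9, 13] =(13)(1 3 4 8 6)(2 12 9 7)(5 10)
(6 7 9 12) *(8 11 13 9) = (6 7 8 11 13 9 12) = [0, 1, 2, 3, 4, 5, 7, 8, 11, 12, 10, 13, 6, 9]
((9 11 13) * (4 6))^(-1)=((4 6)(9 11 13))^(-1)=(4 6)(9 13 11)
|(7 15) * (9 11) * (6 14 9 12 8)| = 6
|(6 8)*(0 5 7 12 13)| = |(0 5 7 12 13)(6 8)| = 10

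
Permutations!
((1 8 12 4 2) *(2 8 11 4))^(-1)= ((1 11 4 8 12 2))^(-1)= (1 2 12 8 4 11)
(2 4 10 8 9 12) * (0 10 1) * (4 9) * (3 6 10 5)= (0 5 3 6 10 8 4 1)(2 9 12)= [5, 0, 9, 6, 1, 3, 10, 7, 4, 12, 8, 11, 2]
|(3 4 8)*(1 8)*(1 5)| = |(1 8 3 4 5)| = 5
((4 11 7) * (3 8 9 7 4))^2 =((3 8 9 7)(4 11))^2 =(11)(3 9)(7 8)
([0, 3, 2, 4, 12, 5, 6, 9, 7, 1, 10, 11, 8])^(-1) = [0, 9, 2, 1, 3, 5, 6, 8, 12, 7, 10, 11, 4]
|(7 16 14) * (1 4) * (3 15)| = 6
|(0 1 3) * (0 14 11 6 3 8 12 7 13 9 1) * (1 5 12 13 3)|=11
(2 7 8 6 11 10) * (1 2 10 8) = (1 2 7)(6 11 8) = [0, 2, 7, 3, 4, 5, 11, 1, 6, 9, 10, 8]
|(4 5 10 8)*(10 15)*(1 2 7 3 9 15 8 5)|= 10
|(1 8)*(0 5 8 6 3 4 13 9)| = |(0 5 8 1 6 3 4 13 9)| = 9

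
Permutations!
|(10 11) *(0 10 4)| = |(0 10 11 4)| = 4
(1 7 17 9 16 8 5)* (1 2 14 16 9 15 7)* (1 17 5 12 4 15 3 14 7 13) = (1 17 3 14 16 8 12 4 15 13)(2 7 5) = [0, 17, 7, 14, 15, 2, 6, 5, 12, 9, 10, 11, 4, 1, 16, 13, 8, 3]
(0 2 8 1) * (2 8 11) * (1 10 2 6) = (0 8 10 2 11 6 1) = [8, 0, 11, 3, 4, 5, 1, 7, 10, 9, 2, 6]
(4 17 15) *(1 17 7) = (1 17 15 4 7) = [0, 17, 2, 3, 7, 5, 6, 1, 8, 9, 10, 11, 12, 13, 14, 4, 16, 15]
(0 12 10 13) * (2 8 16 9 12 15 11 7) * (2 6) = (0 15 11 7 6 2 8 16 9 12 10 13) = [15, 1, 8, 3, 4, 5, 2, 6, 16, 12, 13, 7, 10, 0, 14, 11, 9]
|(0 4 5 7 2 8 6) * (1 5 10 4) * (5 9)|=8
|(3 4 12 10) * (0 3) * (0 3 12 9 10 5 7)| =4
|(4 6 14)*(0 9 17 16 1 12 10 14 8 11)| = |(0 9 17 16 1 12 10 14 4 6 8 11)| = 12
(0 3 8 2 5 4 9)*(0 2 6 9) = (0 3 8 6 9 2 5 4) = [3, 1, 5, 8, 0, 4, 9, 7, 6, 2]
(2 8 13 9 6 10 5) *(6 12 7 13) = (2 8 6 10 5)(7 13 9 12) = [0, 1, 8, 3, 4, 2, 10, 13, 6, 12, 5, 11, 7, 9]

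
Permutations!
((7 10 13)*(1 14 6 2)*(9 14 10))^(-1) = (1 2 6 14 9 7 13 10)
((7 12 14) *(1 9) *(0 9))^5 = (0 1 9)(7 14 12)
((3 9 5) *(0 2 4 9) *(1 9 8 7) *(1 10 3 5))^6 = ((0 2 4 8 7 10 3)(1 9))^6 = (0 3 10 7 8 4 2)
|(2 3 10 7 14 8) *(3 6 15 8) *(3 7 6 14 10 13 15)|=|(2 14 7 10 6 3 13 15 8)|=9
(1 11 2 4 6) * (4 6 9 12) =(1 11 2 6)(4 9 12) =[0, 11, 6, 3, 9, 5, 1, 7, 8, 12, 10, 2, 4]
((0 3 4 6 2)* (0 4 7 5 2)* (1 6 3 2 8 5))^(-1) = ((0 2 4 3 7 1 6)(5 8))^(-1) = (0 6 1 7 3 4 2)(5 8)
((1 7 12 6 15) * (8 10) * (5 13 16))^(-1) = ((1 7 12 6 15)(5 13 16)(8 10))^(-1) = (1 15 6 12 7)(5 16 13)(8 10)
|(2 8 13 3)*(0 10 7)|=12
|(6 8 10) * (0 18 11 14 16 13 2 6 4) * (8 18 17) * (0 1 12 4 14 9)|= |(0 17 8 10 14 16 13 2 6 18 11 9)(1 12 4)|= 12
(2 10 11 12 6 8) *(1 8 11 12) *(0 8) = (0 8 2 10 12 6 11 1) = [8, 0, 10, 3, 4, 5, 11, 7, 2, 9, 12, 1, 6]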